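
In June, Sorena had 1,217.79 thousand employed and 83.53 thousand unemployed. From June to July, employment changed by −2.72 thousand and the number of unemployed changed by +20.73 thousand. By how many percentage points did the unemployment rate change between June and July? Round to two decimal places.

June: labor force = 1,217.79 + 83.53 = 1,301.32; u = 83.53/1,301.32 = 6.42%.
July: labor force = 1,215.07 + 104.26 = 1,319.33; u = 104.26/1,319.33 = 7.90%.
Change = 7.90% − 6.42% = +1.48 pp.

The unemployment rate changed by +1.48 percentage points.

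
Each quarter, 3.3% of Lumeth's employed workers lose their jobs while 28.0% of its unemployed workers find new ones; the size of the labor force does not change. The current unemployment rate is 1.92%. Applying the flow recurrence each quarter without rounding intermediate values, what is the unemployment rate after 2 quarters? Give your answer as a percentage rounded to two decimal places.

Unemployment rate after two quarters ≈ 6.47%.

With a fixed labor force, u_{t+1} = u_t + s·(1−u_t) − f·u_t = u_t·(1−s−f) + s.
Here 1−s−f = 0.687 and s = 0.033.
u_1 = 0.019200 × 0.687 + 0.033 = 0.046190.
u_2 = 0.046190 × 0.687 + 0.033 = 0.064733.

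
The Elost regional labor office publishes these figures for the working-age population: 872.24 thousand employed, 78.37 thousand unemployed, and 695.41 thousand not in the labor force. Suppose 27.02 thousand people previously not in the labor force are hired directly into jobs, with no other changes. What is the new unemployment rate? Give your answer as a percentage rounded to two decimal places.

New unemployment rate ≈ 8.02%.

Initially, labor force = 872.24 + 78.37 = 950.61 thousand, so u = 78.37/950.61 = 8.24%.
After the change, employed and labor force both rise by 27.02; unemployed unchanged → E = 899.26, U = 78.37, labor force = 977.63 thousand.
New unemployment rate = 78.37 / 977.63 = 8.02%.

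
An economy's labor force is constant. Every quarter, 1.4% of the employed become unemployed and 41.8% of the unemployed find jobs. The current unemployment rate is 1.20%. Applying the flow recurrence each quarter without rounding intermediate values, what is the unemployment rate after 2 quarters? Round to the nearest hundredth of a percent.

Unemployment rate after two quarters ≈ 2.58%.

With a fixed labor force, u_{t+1} = u_t + s·(1−u_t) − f·u_t = u_t·(1−s−f) + s.
Here 1−s−f = 0.568 and s = 0.014.
u_1 = 0.012000 × 0.568 + 0.014 = 0.020816.
u_2 = 0.020816 × 0.568 + 0.014 = 0.025823.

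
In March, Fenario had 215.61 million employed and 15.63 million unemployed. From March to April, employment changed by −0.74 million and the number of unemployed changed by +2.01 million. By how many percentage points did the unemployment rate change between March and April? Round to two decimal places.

March: labor force = 215.61 + 15.63 = 231.24; u = 15.63/231.24 = 6.76%.
April: labor force = 214.87 + 17.64 = 232.51; u = 17.64/232.51 = 7.59%.
Change = 7.59% − 6.76% = +0.83 pp.

The unemployment rate changed by +0.83 percentage points.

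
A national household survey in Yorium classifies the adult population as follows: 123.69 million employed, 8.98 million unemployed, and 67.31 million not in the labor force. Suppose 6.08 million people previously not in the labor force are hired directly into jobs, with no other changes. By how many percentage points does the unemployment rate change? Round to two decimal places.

Initially, labor force = 123.69 + 8.98 = 132.67 million, so u = 8.98/132.67 = 6.77%.
After the change, employed and labor force both rise by 6.08; unemployed unchanged → E = 129.77, U = 8.98, labor force = 138.75 million.
New unemployment rate = 8.98 / 138.75 = 6.47%.
Change = 6.47% − 6.77% = −0.30 percentage points.

The unemployment rate changes by −0.30 percentage points.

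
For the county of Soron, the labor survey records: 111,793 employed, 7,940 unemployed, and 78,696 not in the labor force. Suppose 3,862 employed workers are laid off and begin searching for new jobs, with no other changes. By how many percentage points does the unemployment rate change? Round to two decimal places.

The unemployment rate changes by +3.23 percentage points.

Initially, labor force = 111,793 + 7,940 = 119,733, so u = 7,940/119,733 = 6.63%.
After the change, employed falls and unemployed rises by 3,862; labor force unchanged → E = 107,931, U = 11,802, labor force = 119,733.
New unemployment rate = 11,802 / 119,733 = 9.86%.
Change = 9.86% − 6.63% = +3.23 percentage points.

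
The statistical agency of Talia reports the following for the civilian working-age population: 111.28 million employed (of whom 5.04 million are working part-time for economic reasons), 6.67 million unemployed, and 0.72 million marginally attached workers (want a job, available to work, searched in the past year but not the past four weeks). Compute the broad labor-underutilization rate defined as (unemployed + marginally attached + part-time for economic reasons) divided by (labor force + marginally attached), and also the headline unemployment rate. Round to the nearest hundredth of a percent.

Broad underutilization rate ≈ 10.47%; headline unemployment rate ≈ 5.65%.

Labor force = 111.28 + 6.67 = 117.95 million.
Numerator = 6.67 + 0.72 + 5.04 = 12.43 million.
Denominator = 117.95 + 0.72 = 118.67 million.
Broad rate = 12.43 / 118.67 = 10.47%.
Headline unemployment rate = 6.67 / 117.95 = 5.65%.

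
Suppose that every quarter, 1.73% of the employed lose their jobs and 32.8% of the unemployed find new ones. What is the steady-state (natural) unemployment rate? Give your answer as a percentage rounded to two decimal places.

At steady state the flows balance: s·E = f·U, so U/(E+U) = s/(s+f).
u* = 1.73 / (1.73 + 32.8) = 1.73 / 34.53 = 5.01%.

Steady-state unemployment rate ≈ 5.01%.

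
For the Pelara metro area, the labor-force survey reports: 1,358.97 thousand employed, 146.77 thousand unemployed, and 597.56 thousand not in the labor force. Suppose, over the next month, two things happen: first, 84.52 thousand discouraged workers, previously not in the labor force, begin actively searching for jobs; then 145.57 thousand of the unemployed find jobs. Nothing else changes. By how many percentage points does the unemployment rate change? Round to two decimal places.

Initially, labor force = 1,358.97 + 146.77 = 1,505.74 thousand, so u = 146.77/1,505.74 = 9.75%.
After the first change, unemployed and labor force both rise by 84.52 → E = 1,358.97, U = 231.29, labor force = 1,590.26 thousand.
After the second change, unemployed falls and employed rises by 145.57; labor force unchanged → E = 1,504.54, U = 85.72, labor force = 1,590.26 thousand.
New unemployment rate = 85.72 / 1,590.26 = 5.39%.
Change = 5.39% − 9.75% = −4.36 percentage points.

The unemployment rate changes by −4.36 percentage points.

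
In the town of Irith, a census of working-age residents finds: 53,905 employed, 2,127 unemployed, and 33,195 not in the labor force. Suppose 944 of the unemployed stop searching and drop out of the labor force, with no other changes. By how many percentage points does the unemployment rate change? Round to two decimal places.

Initially, labor force = 53,905 + 2,127 = 56,032, so u = 2,127/56,032 = 3.80%.
After the change, unemployed and labor force both fall by 944 → E = 53,905, U = 1,183, labor force = 55,088.
New unemployment rate = 1,183 / 55,088 = 2.15%.
Change = 2.15% − 3.80% = −1.65 percentage points.

The unemployment rate changes by −1.65 percentage points.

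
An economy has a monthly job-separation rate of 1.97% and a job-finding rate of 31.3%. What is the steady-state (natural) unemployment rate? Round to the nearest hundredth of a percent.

Steady-state unemployment rate ≈ 5.92%.

At steady state the flows balance: s·E = f·U, so U/(E+U) = s/(s+f).
u* = 1.97 / (1.97 + 31.3) = 1.97 / 33.27 = 5.92%.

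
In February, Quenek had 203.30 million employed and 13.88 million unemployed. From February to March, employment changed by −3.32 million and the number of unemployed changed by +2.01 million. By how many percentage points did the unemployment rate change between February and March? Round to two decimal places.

February: labor force = 203.30 + 13.88 = 217.18; u = 13.88/217.18 = 6.39%.
March: labor force = 199.98 + 15.89 = 215.87; u = 15.89/215.87 = 7.36%.
Change = 7.36% − 6.39% = +0.97 pp.

The unemployment rate changed by +0.97 percentage points.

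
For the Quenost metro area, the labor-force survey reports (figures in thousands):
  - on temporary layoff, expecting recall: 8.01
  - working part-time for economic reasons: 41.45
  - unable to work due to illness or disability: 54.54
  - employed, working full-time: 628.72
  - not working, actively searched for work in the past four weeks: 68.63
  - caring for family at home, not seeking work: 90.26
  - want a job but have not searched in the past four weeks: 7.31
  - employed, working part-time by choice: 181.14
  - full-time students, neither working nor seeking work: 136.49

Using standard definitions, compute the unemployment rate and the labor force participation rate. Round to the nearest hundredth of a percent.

Employed = 41.45 + 628.72 + 181.14 = 851.31 thousand (anyone who worked, including part-time for economic reasons, counts as employed).
Unemployed = 8.01 + 68.63 = 76.64 thousand (jobless and actively searching, or on temporary layoff).
Labor force = 851.31 + 76.64 = 927.95 thousand.
Not in labor force = 54.54 + 90.26 + 7.31 + 136.49 = 288.60 thousand (those not working and not actively searching are outside the labor force — including those who want a job but have given up searching).
Civilian working-age population = 927.95 + 288.60 = 1,216.55 thousand.
Unemployment rate = 76.64 / 927.95 = 8.26%.
Labor force participation rate = 927.95 / 1,216.55 = 76.28%.

Unemployment rate ≈ 8.26%; labor force participation rate ≈ 76.28%.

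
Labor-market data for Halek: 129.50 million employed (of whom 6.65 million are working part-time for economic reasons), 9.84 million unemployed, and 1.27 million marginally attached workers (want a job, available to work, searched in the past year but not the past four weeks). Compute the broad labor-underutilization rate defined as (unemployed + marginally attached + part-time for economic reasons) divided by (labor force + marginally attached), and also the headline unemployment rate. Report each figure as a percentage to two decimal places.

Broad underutilization rate ≈ 12.63%; headline unemployment rate ≈ 7.06%.

Labor force = 129.50 + 9.84 = 139.34 million.
Numerator = 9.84 + 1.27 + 6.65 = 17.76 million.
Denominator = 139.34 + 1.27 = 140.61 million.
Broad rate = 17.76 / 140.61 = 12.63%.
Headline unemployment rate = 9.84 / 139.34 = 7.06%.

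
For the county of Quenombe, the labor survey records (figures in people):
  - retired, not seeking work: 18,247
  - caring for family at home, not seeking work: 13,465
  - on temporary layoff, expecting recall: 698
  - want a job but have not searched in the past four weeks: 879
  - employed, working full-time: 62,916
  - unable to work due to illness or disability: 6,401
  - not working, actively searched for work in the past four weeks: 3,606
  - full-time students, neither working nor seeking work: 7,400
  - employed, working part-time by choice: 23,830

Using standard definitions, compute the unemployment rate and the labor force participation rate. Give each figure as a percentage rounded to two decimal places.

Employed = 62,916 + 23,830 = 86,746.
Unemployed = 698 + 3,606 = 4,304 (jobless and actively searching, or on temporary layoff).
Labor force = 86,746 + 4,304 = 91,050.
Not in labor force = 18,247 + 13,465 + 879 + 6,401 + 7,400 = 46,392 (those not working and not actively searching are outside the labor force — including those who want a job but have given up searching).
Civilian working-age population = 91,050 + 46,392 = 137,442.
Unemployment rate = 4,304 / 91,050 = 4.73%.
Labor force participation rate = 91,050 / 137,442 = 66.25%.

Unemployment rate ≈ 4.73%; labor force participation rate ≈ 66.25%.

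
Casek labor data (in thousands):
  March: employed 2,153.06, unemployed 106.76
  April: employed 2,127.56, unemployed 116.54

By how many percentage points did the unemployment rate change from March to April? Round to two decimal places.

March: labor force = 2,153.06 + 106.76 = 2,259.82; u = 106.76/2,259.82 = 4.72%.
April: labor force = 2,127.56 + 116.54 = 2,244.10; u = 116.54/2,244.10 = 5.19%.
Change = 5.19% − 4.72% = +0.47 pp.

The unemployment rate changed by +0.47 percentage points.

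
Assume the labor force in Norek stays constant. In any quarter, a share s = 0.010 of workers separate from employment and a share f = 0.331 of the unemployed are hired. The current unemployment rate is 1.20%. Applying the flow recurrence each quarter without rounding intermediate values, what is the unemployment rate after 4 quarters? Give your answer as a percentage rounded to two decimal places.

Unemployment rate after four quarters ≈ 2.61%.

With a fixed labor force, u_{t+1} = u_t + s·(1−u_t) − f·u_t = u_t·(1−s−f) + s.
Here 1−s−f = 0.659 and s = 0.010.
u_1 = 0.012000 × 0.659 + 0.010 = 0.017908.
u_2 = 0.017908 × 0.659 + 0.010 = 0.021801.
u_3 = 0.021801 × 0.659 + 0.010 = 0.024367.
u_4 = 0.024367 × 0.659 + 0.010 = 0.026058.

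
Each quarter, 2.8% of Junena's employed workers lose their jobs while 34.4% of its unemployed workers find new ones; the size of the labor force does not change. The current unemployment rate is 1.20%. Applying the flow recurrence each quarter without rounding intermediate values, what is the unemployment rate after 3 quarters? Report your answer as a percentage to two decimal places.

Unemployment rate after three quarters ≈ 5.96%.

With a fixed labor force, u_{t+1} = u_t + s·(1−u_t) − f·u_t = u_t·(1−s−f) + s.
Here 1−s−f = 0.628 and s = 0.028.
u_1 = 0.012000 × 0.628 + 0.028 = 0.035536.
u_2 = 0.035536 × 0.628 + 0.028 = 0.050317.
u_3 = 0.050317 × 0.628 + 0.028 = 0.059599.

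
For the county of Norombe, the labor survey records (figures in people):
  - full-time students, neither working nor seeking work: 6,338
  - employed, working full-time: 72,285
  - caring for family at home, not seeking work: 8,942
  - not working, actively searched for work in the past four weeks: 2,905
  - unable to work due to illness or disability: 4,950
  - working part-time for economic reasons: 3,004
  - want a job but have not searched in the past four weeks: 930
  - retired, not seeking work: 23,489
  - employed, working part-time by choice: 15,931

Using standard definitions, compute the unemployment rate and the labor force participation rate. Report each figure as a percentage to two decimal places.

Unemployment rate ≈ 3.09%; labor force participation rate ≈ 67.83%.

Employed = 72,285 + 3,004 + 15,931 = 91,220 (anyone who worked, including part-time for economic reasons, counts as employed).
Unemployed = 2,905.
Labor force = 91,220 + 2,905 = 94,125.
Not in labor force = 6,338 + 8,942 + 4,950 + 930 + 23,489 = 44,649 (those not working and not actively searching are outside the labor force — including those who want a job but have given up searching).
Civilian working-age population = 94,125 + 44,649 = 138,774.
Unemployment rate = 2,905 / 94,125 = 3.09%.
Labor force participation rate = 94,125 / 138,774 = 67.83%.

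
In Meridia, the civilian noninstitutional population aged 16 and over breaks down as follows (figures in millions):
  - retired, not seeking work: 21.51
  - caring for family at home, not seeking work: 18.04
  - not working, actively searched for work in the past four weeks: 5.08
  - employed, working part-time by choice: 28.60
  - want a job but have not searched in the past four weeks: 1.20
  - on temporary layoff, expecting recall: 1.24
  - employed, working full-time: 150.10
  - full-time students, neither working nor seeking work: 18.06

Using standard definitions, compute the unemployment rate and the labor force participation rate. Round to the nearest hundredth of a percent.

Unemployment rate ≈ 3.42%; labor force participation rate ≈ 75.88%.

Employed = 28.60 + 150.10 = 178.70 million.
Unemployed = 5.08 + 1.24 = 6.32 million (jobless and actively searching, or on temporary layoff).
Labor force = 178.70 + 6.32 = 185.02 million.
Not in labor force = 21.51 + 18.04 + 1.20 + 18.06 = 58.81 million (those not working and not actively searching are outside the labor force — including those who want a job but have given up searching).
Civilian working-age population = 185.02 + 58.81 = 243.83 million.
Unemployment rate = 6.32 / 185.02 = 3.42%.
Labor force participation rate = 185.02 / 243.83 = 75.88%.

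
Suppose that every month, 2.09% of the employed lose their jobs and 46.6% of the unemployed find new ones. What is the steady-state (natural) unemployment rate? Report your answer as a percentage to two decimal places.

At steady state the flows balance: s·E = f·U, so U/(E+U) = s/(s+f).
u* = 2.09 / (2.09 + 46.6) = 2.09 / 48.69 = 4.29%.

Steady-state unemployment rate ≈ 4.29%.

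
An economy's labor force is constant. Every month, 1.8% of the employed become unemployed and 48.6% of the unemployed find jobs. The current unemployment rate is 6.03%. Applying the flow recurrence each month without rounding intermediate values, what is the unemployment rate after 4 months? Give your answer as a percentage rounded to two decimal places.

With a fixed labor force, u_{t+1} = u_t + s·(1−u_t) − f·u_t = u_t·(1−s−f) + s.
Here 1−s−f = 0.496 and s = 0.018.
u_1 = 0.060300 × 0.496 + 0.018 = 0.047909.
u_2 = 0.047909 × 0.496 + 0.018 = 0.041763.
u_3 = 0.041763 × 0.496 + 0.018 = 0.038714.
u_4 = 0.038714 × 0.496 + 0.018 = 0.037202.

Unemployment rate after four months ≈ 3.72%.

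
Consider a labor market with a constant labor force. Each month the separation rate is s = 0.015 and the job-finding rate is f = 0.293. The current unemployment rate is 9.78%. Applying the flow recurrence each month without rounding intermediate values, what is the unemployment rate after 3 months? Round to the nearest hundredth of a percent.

With a fixed labor force, u_{t+1} = u_t + s·(1−u_t) − f·u_t = u_t·(1−s−f) + s.
Here 1−s−f = 0.692 and s = 0.015.
u_1 = 0.097800 × 0.692 + 0.015 = 0.082678.
u_2 = 0.082678 × 0.692 + 0.015 = 0.072213.
u_3 = 0.072213 × 0.692 + 0.015 = 0.064971.

Unemployment rate after three months ≈ 6.50%.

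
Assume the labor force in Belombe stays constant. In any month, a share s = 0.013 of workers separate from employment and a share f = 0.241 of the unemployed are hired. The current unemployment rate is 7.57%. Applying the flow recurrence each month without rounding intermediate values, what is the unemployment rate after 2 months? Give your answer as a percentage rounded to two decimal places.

Unemployment rate after two months ≈ 6.48%.

With a fixed labor force, u_{t+1} = u_t + s·(1−u_t) − f·u_t = u_t·(1−s−f) + s.
Here 1−s−f = 0.746 and s = 0.013.
u_1 = 0.075700 × 0.746 + 0.013 = 0.069472.
u_2 = 0.069472 × 0.746 + 0.013 = 0.064826.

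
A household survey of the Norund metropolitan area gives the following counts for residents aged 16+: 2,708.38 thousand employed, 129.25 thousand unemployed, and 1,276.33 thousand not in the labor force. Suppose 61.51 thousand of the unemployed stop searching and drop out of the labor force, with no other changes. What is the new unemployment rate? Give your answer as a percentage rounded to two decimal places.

New unemployment rate ≈ 2.44%.

Initially, labor force = 2,708.38 + 129.25 = 2,837.63 thousand, so u = 129.25/2,837.63 = 4.55%.
After the change, unemployed and labor force both fall by 61.51 → E = 2,708.38, U = 67.74, labor force = 2,776.12 thousand.
New unemployment rate = 67.74 / 2,776.12 = 2.44%.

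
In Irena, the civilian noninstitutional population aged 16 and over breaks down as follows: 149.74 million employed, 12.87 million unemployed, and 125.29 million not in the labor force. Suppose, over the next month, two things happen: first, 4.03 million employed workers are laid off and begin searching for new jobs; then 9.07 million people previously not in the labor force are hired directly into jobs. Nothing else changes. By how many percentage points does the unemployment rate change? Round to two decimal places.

Initially, labor force = 149.74 + 12.87 = 162.61 million, so u = 12.87/162.61 = 7.91%.
After the first change, employed falls and unemployed rises by 4.03; labor force unchanged → E = 145.71, U = 16.90, labor force = 162.61 million.
After the second change, employed and labor force both rise by 9.07; unemployed unchanged → E = 154.78, U = 16.90, labor force = 171.68 million.
New unemployment rate = 16.90 / 171.68 = 9.84%.
Change = 9.84% − 7.91% = +1.93 percentage points.

The unemployment rate changes by +1.93 percentage points.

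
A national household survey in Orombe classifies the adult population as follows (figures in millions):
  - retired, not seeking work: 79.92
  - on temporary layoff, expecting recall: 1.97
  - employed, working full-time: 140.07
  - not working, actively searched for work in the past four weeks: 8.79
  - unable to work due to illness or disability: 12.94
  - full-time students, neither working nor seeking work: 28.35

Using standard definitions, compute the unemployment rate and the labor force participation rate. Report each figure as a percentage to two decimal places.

Unemployment rate ≈ 7.13%; labor force participation rate ≈ 55.44%.

Employed = 140.07 million.
Unemployed = 1.97 + 8.79 = 10.76 million (jobless and actively searching, or on temporary layoff).
Labor force = 140.07 + 10.76 = 150.83 million.
Not in labor force = 79.92 + 12.94 + 28.35 = 121.21 million (those not working and not actively searching are outside the labor force).
Civilian working-age population = 150.83 + 121.21 = 272.04 million.
Unemployment rate = 10.76 / 150.83 = 7.13%.
Labor force participation rate = 150.83 / 272.04 = 55.44%.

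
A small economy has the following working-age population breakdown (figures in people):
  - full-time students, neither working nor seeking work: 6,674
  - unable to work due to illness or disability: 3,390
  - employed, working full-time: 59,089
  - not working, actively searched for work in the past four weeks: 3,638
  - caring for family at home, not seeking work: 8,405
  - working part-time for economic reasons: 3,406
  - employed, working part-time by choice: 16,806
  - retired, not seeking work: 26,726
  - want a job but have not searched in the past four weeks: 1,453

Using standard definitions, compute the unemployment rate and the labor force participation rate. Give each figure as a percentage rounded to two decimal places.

Unemployment rate ≈ 4.39%; labor force participation rate ≈ 64.00%.

Employed = 59,089 + 3,406 + 16,806 = 79,301 (anyone who worked, including part-time for economic reasons, counts as employed).
Unemployed = 3,638.
Labor force = 79,301 + 3,638 = 82,939.
Not in labor force = 6,674 + 3,390 + 8,405 + 26,726 + 1,453 = 46,648 (those not working and not actively searching are outside the labor force — including those who want a job but have given up searching).
Civilian working-age population = 82,939 + 46,648 = 129,587.
Unemployment rate = 3,638 / 82,939 = 4.39%.
Labor force participation rate = 82,939 / 129,587 = 64.00%.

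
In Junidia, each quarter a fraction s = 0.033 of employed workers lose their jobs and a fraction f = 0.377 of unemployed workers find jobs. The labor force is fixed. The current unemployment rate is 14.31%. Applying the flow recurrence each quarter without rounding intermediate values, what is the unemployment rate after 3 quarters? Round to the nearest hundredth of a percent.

Unemployment rate after three quarters ≈ 9.33%.

With a fixed labor force, u_{t+1} = u_t + s·(1−u_t) − f·u_t = u_t·(1−s−f) + s.
Here 1−s−f = 0.590 and s = 0.033.
u_1 = 0.143100 × 0.590 + 0.033 = 0.117429.
u_2 = 0.117429 × 0.590 + 0.033 = 0.102283.
u_3 = 0.102283 × 0.590 + 0.033 = 0.093347.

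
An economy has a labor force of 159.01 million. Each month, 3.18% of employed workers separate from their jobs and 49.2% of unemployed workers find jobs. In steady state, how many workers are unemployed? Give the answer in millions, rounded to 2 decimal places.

About 9.65 million are unemployed in steady state.

Steady-state unemployment rate u* = s/(s+f) = 3.18/(3.18+49.2) = 0.060710.
Unemployed = u* × labor force = 0.060710 × 159.01 ≈ 9.65 million.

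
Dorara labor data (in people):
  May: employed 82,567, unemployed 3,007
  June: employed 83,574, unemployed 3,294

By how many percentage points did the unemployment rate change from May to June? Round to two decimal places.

The unemployment rate changed by +0.28 percentage points.

May: labor force = 82,567 + 3,007 = 85,574; u = 3,007/85,574 = 3.51%.
June: labor force = 83,574 + 3,294 = 86,868; u = 3,294/86,868 = 3.79%.
Change = 3.79% − 3.51% = +0.28 pp.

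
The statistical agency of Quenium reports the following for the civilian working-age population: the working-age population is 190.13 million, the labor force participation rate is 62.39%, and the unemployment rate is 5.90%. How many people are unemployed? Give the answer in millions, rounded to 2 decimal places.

Labor force = 0.6239 × 190.13 = 118.62 million.
Unemployed = 0.0590 × 118.62 ≈ 7.00 million.

About 7.00 million are unemployed.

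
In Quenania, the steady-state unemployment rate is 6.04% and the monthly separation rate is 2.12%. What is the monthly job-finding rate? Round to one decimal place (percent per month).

From u* = s/(s+f): f = s·(1−u)/u.
f = 2.12 × (1 − 0.0604) / 0.0604 = 1.9920 / 0.0604 ≈ 33.0% per month.

Job-finding rate ≈ 33.0% per month.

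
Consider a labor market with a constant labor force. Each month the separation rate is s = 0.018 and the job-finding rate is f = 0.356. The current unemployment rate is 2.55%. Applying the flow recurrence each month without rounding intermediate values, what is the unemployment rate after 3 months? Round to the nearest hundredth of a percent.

Unemployment rate after three months ≈ 4.26%.

With a fixed labor force, u_{t+1} = u_t + s·(1−u_t) − f·u_t = u_t·(1−s−f) + s.
Here 1−s−f = 0.626 and s = 0.018.
u_1 = 0.025500 × 0.626 + 0.018 = 0.033963.
u_2 = 0.033963 × 0.626 + 0.018 = 0.039261.
u_3 = 0.039261 × 0.626 + 0.018 = 0.042577.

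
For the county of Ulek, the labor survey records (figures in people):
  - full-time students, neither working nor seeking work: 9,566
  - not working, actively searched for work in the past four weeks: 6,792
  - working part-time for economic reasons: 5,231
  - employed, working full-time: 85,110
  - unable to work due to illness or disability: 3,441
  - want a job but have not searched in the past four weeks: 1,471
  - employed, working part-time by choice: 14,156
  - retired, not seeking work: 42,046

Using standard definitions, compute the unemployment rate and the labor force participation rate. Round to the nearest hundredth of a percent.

Unemployment rate ≈ 6.10%; labor force participation rate ≈ 66.32%.

Employed = 5,231 + 85,110 + 14,156 = 104,497 (anyone who worked, including part-time for economic reasons, counts as employed).
Unemployed = 6,792.
Labor force = 104,497 + 6,792 = 111,289.
Not in labor force = 9,566 + 3,441 + 1,471 + 42,046 = 56,524 (those not working and not actively searching are outside the labor force — including those who want a job but have given up searching).
Civilian working-age population = 111,289 + 56,524 = 167,813.
Unemployment rate = 6,792 / 111,289 = 6.10%.
Labor force participation rate = 111,289 / 167,813 = 66.32%.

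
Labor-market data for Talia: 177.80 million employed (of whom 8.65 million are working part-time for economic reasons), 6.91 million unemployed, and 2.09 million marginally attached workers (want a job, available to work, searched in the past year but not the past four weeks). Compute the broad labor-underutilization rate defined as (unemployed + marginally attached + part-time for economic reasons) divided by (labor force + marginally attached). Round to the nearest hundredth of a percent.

Labor force = 177.80 + 6.91 = 184.71 million.
Numerator = 6.91 + 2.09 + 8.65 = 17.65 million.
Denominator = 184.71 + 2.09 = 186.80 million.
Broad rate = 17.65 / 186.80 = 9.45%.

Broad underutilization rate ≈ 9.45%.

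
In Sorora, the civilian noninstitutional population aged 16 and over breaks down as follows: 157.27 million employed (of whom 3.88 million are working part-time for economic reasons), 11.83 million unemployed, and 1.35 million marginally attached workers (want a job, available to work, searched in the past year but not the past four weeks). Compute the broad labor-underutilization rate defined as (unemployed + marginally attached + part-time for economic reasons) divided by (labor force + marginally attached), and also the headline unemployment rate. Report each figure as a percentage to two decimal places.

Broad underutilization rate ≈ 10.01%; headline unemployment rate ≈ 7.00%.

Labor force = 157.27 + 11.83 = 169.10 million.
Numerator = 11.83 + 1.35 + 3.88 = 17.06 million.
Denominator = 169.10 + 1.35 = 170.45 million.
Broad rate = 17.06 / 170.45 = 10.01%.
Headline unemployment rate = 11.83 / 169.10 = 7.00%.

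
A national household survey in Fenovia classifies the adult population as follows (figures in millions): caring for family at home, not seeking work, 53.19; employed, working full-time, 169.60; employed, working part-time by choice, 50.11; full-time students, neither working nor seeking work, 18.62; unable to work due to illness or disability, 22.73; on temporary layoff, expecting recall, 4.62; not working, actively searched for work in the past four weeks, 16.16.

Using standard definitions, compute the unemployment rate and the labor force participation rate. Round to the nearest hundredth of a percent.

Unemployment rate ≈ 8.64%; labor force participation rate ≈ 71.78%.

Employed = 169.60 + 50.11 = 219.71 million.
Unemployed = 4.62 + 16.16 = 20.78 million (jobless and actively searching, or on temporary layoff).
Labor force = 219.71 + 20.78 = 240.49 million.
Not in labor force = 53.19 + 18.62 + 22.73 = 94.54 million (those not working and not actively searching are outside the labor force).
Civilian working-age population = 240.49 + 94.54 = 335.03 million.
Unemployment rate = 20.78 / 240.49 = 8.64%.
Labor force participation rate = 240.49 / 335.03 = 71.78%.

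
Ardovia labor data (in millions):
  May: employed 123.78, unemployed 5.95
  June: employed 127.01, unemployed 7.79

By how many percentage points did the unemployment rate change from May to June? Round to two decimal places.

May: labor force = 123.78 + 5.95 = 129.73; u = 5.95/129.73 = 4.59%.
June: labor force = 127.01 + 7.79 = 134.80; u = 7.79/134.80 = 5.78%.
Change = 5.78% − 4.59% = +1.19 pp.

The unemployment rate changed by +1.19 percentage points.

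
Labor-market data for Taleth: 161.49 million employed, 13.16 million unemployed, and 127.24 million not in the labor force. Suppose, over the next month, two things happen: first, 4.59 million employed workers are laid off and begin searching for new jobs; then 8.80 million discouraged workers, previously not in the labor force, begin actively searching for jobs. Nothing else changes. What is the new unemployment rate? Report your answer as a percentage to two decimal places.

New unemployment rate ≈ 14.47%.

Initially, labor force = 161.49 + 13.16 = 174.65 million, so u = 13.16/174.65 = 7.54%.
After the first change, employed falls and unemployed rises by 4.59; labor force unchanged → E = 156.90, U = 17.75, labor force = 174.65 million.
After the second change, unemployed and labor force both rise by 8.80 → E = 156.90, U = 26.55, labor force = 183.45 million.
New unemployment rate = 26.55 / 183.45 = 14.47%.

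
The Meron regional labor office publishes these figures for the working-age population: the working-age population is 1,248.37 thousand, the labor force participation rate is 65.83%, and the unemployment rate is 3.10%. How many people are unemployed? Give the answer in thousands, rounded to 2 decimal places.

About 25.48 thousand are unemployed.

Labor force = 0.6583 × 1,248.37 = 821.80 thousand.
Unemployed = 0.0310 × 821.80 ≈ 25.48 thousand.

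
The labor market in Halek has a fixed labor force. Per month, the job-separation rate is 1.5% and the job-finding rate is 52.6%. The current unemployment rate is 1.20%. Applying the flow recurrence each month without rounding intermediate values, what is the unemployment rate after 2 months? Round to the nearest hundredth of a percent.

Unemployment rate after two months ≈ 2.44%.

With a fixed labor force, u_{t+1} = u_t + s·(1−u_t) − f·u_t = u_t·(1−s−f) + s.
Here 1−s−f = 0.459 and s = 0.015.
u_1 = 0.012000 × 0.459 + 0.015 = 0.020508.
u_2 = 0.020508 × 0.459 + 0.015 = 0.024413.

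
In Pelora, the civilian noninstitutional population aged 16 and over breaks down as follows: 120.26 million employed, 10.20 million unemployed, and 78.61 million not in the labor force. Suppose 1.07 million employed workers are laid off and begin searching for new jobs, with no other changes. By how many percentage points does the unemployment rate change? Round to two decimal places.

Initially, labor force = 120.26 + 10.20 = 130.46 million, so u = 10.20/130.46 = 7.82%.
After the change, employed falls and unemployed rises by 1.07; labor force unchanged → E = 119.19, U = 11.27, labor force = 130.46 million.
New unemployment rate = 11.27 / 130.46 = 8.64%.
Change = 8.64% − 7.82% = +0.82 percentage points.

The unemployment rate changes by +0.82 percentage points.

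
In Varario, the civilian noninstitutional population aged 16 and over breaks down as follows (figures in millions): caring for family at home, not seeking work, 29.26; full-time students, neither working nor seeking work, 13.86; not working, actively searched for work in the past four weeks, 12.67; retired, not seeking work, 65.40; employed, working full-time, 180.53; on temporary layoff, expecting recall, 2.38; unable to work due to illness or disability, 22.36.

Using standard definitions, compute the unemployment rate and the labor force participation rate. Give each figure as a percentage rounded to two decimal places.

Unemployment rate ≈ 7.70%; labor force participation rate ≈ 59.91%.

Employed = 180.53 million.
Unemployed = 12.67 + 2.38 = 15.05 million (jobless and actively searching, or on temporary layoff).
Labor force = 180.53 + 15.05 = 195.58 million.
Not in labor force = 29.26 + 13.86 + 65.40 + 22.36 = 130.88 million (those not working and not actively searching are outside the labor force).
Civilian working-age population = 195.58 + 130.88 = 326.46 million.
Unemployment rate = 15.05 / 195.58 = 7.70%.
Labor force participation rate = 195.58 / 326.46 = 59.91%.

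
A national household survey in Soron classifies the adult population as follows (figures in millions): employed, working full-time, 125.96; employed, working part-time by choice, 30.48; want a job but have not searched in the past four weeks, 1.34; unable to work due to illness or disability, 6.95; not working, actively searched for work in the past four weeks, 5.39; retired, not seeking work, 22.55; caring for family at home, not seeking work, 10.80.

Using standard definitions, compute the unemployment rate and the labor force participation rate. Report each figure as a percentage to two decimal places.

Unemployment rate ≈ 3.33%; labor force participation rate ≈ 79.54%.

Employed = 125.96 + 30.48 = 156.44 million.
Unemployed = 5.39 million.
Labor force = 156.44 + 5.39 = 161.83 million.
Not in labor force = 1.34 + 6.95 + 22.55 + 10.80 = 41.64 million (those not working and not actively searching are outside the labor force — including those who want a job but have given up searching).
Civilian working-age population = 161.83 + 41.64 = 203.47 million.
Unemployment rate = 5.39 / 161.83 = 3.33%.
Labor force participation rate = 161.83 / 203.47 = 79.54%.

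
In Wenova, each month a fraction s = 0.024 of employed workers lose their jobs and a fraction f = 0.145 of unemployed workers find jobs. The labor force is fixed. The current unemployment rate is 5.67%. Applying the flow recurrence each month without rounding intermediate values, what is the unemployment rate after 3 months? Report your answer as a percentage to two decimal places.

Unemployment rate after three months ≈ 9.31%.

With a fixed labor force, u_{t+1} = u_t + s·(1−u_t) − f·u_t = u_t·(1−s−f) + s.
Here 1−s−f = 0.831 and s = 0.024.
u_1 = 0.056700 × 0.831 + 0.024 = 0.071118.
u_2 = 0.071118 × 0.831 + 0.024 = 0.083099.
u_3 = 0.083099 × 0.831 + 0.024 = 0.093055.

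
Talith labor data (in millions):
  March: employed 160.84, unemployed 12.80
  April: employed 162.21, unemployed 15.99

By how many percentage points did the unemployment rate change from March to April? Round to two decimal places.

March: labor force = 160.84 + 12.80 = 173.64; u = 12.80/173.64 = 7.37%.
April: labor force = 162.21 + 15.99 = 178.20; u = 15.99/178.20 = 8.97%.
Change = 8.97% − 7.37% = +1.60 pp.

The unemployment rate changed by +1.60 percentage points.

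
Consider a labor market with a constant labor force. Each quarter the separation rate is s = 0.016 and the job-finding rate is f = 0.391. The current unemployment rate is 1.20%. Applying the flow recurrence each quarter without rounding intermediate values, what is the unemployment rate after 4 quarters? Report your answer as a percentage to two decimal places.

With a fixed labor force, u_{t+1} = u_t + s·(1−u_t) − f·u_t = u_t·(1−s−f) + s.
Here 1−s−f = 0.593 and s = 0.016.
u_1 = 0.012000 × 0.593 + 0.016 = 0.023116.
u_2 = 0.023116 × 0.593 + 0.016 = 0.029708.
u_3 = 0.029708 × 0.593 + 0.016 = 0.033617.
u_4 = 0.033617 × 0.593 + 0.016 = 0.035935.

Unemployment rate after four quarters ≈ 3.59%.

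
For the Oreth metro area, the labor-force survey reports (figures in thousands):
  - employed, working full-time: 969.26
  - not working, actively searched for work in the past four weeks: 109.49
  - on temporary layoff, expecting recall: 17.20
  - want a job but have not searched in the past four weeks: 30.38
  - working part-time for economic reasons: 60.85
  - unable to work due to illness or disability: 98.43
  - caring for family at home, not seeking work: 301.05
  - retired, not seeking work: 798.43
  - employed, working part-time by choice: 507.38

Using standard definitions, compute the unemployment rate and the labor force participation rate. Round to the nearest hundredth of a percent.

Employed = 969.26 + 60.85 + 507.38 = 1,537.49 thousand (anyone who worked, including part-time for economic reasons, counts as employed).
Unemployed = 109.49 + 17.20 = 126.69 thousand (jobless and actively searching, or on temporary layoff).
Labor force = 1,537.49 + 126.69 = 1,664.18 thousand.
Not in labor force = 30.38 + 98.43 + 301.05 + 798.43 = 1,228.29 thousand (those not working and not actively searching are outside the labor force — including those who want a job but have given up searching).
Civilian working-age population = 1,664.18 + 1,228.29 = 2,892.47 thousand.
Unemployment rate = 126.69 / 1,664.18 = 7.61%.
Labor force participation rate = 1,664.18 / 2,892.47 = 57.53%.

Unemployment rate ≈ 7.61%; labor force participation rate ≈ 57.53%.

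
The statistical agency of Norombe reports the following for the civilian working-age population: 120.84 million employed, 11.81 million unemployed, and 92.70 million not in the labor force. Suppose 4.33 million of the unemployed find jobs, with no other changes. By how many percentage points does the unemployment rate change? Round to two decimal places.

Initially, labor force = 120.84 + 11.81 = 132.65 million, so u = 11.81/132.65 = 8.90%.
After the change, unemployed falls and employed rises by 4.33; labor force unchanged → E = 125.17, U = 7.48, labor force = 132.65 million.
New unemployment rate = 7.48 / 132.65 = 5.64%.
Change = 5.64% − 8.90% = −3.26 percentage points.

The unemployment rate changes by −3.26 percentage points.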